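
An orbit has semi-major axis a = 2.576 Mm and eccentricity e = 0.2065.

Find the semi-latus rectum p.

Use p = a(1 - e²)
a = 2.576 Mm = 2.576 × 10^6 m
e = 0.2065,  e² = 0.0426422,  1 − e² = 0.957358
p = a(1 − e²) = 2.576 × 10^6 m × 0.957358 = 2.46615 × 10^6 m ≈ 2.466 Mm

Final answer: p = 2.466 Mm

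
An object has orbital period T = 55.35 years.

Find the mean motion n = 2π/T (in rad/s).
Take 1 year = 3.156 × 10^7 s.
T = 55.35 years = 1.74685 × 10^9 s
n = 2π / (1.74685 × 10^9 s) = 3.59687 × 10^-9 rad/s ≈ 3.597 × 10^-9 rad/s

Final answer: n = 3.597 × 10^-9 rad/s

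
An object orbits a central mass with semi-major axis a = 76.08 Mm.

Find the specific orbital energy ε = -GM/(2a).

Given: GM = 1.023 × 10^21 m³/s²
a = 76.08 Mm = 7.608 × 10^7 m
GM = 1.023 × 10^21 m³/s²
2a = 1.5216 × 10^8 m
ε = −GM/(2a) = -6.72319 × 10^12 J/kg ≈ -6723 GJ/kg

Final answer: -6723 GJ/kg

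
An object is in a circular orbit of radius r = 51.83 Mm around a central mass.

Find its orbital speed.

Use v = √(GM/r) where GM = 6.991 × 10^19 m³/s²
r = 51.83 Mm = 5.183 × 10^7 m
GM = 6.991 × 10^19 m³/s²
GM/r = (6.991 × 10^19) / (5.183 × 10^7) = 1.34883 × 10^12 m²/s²
v = √(GM/r) = 1.16139 × 10^6 m/s ≈ 1161 km/s

Final answer: 1161 km/s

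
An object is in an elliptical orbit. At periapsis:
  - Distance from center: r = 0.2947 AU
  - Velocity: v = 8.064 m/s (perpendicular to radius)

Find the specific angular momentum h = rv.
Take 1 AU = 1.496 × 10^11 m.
r = 0.2947 AU = 4.40871 × 10^10 m
v = 8.064 m/s
h = rv = 4.40871 × 10^10 × 8.064 = 3.55519 × 10^11 m²/s ≈ 3.555 × 10^11 m²/s

Final answer: h = 3.555 × 10^11 m²/s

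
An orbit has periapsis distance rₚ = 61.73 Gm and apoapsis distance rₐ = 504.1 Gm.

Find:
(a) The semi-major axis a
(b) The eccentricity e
rₚ = 61.73 Gm = 6.173 × 10^10 m
rₐ = 504.1 Gm = 5.041 × 10^11 m
(a) a = (rₚ + rₐ)/2 = 2.82915 × 10^11 m ≈ 282.9 Gm
(b) e = (rₐ − rₚ)/(rₐ + rₚ) = (4.4237 × 10^11) / (5.6583 × 10^11) = 0.781807

Final answer:
(a) a = 282.9 Gm
(b) e = 0.7818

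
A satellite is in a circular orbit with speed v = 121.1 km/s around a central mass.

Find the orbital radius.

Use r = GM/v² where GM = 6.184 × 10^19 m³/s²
v = 121.1 km/s = 121100 m/s
GM = 6.184 × 10^19 m³/s²
v² = 1.46652 × 10^10 m²/s²
r = GM/v² = (6.184 × 10^19) / (1.46652 × 10^10) = 4.21678 × 10^9 m ≈ 4.217 × 10^9 m

Final answer: 4.217 × 10^9 m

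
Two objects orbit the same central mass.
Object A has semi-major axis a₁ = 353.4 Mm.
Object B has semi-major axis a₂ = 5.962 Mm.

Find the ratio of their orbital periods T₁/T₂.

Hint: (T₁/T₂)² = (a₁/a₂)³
a₁ = 353.4 Mm = 3.534 × 10^8 m
a₂ = 5.962 Mm = 5.962 × 10^6 m
a₁/a₂ = 59.2754
T₁/T₂ = (a₁/a₂)^(3/2) = (59.2754)^1.5 = 456.365

Final answer: T₁/T₂ = 456.4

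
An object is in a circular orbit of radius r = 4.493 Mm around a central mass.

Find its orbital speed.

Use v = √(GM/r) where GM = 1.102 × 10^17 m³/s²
r = 4.493 Mm = 4.493 × 10^6 m
GM = 1.102 × 10^17 m³/s²
GM/r = (1.102 × 10^17) / (4.493 × 10^6) = 2.4527 × 10^10 m²/s²
v = √(GM/r) = 156611 m/s ≈ 156.6 km/s

Final answer: 156.6 km/s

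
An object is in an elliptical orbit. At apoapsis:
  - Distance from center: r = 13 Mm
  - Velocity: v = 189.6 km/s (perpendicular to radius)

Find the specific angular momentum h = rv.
r = 13 Mm = 1.3 × 10^7 m
v = 189.6 km/s = 189600 m/s
h = rv = 1.3 × 10^7 × 189600 = 2.4648 × 10^12 m²/s ≈ 2.465 × 10^12 m²/s

Final answer: h = 2.465 × 10^12 m²/s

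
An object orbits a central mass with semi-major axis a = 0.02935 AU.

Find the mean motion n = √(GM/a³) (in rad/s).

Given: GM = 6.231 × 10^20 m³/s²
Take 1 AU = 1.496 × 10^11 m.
a = 0.02935 AU = 4.39076 × 10^9 m
GM = 6.231 × 10^20 m³/s²
a³ = 8.46485 × 10^28 m³
GM/a³ = (6.231 × 10^20) / (8.46485 × 10^28) = 7.36103 × 10^-9 s⁻²
n = √(GM/a³) = 8.57965 × 10^-5 rad/s ≈ 8.58 × 10^-5 rad/s

Final answer: n = 8.58 × 10^-5 rad/s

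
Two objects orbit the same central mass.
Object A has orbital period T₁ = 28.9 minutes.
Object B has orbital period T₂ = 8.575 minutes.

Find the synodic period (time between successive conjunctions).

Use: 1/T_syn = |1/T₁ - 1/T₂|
T₁ = 28.9 minutes = 1734 s
T₂ = 8.575 minutes = 514.5 s
1/T₁ = 0.000576701 s⁻¹
1/T₂ = 0.00194363 s⁻¹
|1/T₁ − 1/T₂| = 0.00136693 s⁻¹
T_syn = 1 / |1/T₁ − 1/T₂| = 731.565 s ≈ 12.19 minutes

Final answer: T_syn = 12.19 minutes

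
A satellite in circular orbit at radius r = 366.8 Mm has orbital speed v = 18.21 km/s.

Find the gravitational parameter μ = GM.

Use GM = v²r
r = 366.8 Mm = 3.668 × 10^8 m
v = 18.21 km/s = 18210 m/s
v² = 3.31604 × 10^8 m²/s²
GM = v²r = 3.31604 × 10^8 × 3.668 × 10^8 = 1.21632 × 10^17 m³/s²
GM ≈ 1.216 × 10^17 m³/s²

Final answer: GM = 1.216 × 10^17 m³/s²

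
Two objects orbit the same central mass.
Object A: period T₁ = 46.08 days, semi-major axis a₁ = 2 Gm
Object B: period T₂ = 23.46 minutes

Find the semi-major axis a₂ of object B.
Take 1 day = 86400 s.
T₁ = 46.08 days = 3.98131 × 10^6 s
T₂ = 23.46 minutes = 1407.6 s
a₁ = 2 Gm = 2 × 10^9 m
Kepler's third law: (T₂/T₁)² = (a₂/a₁)³  ⇒  a₂ = a₁ (T₂/T₁)^(2/3)
T₂/T₁ = 0.000353552
(T₂/T₁)^(2/3) = 0.00499998
a₂ = 2 × 10^9 m × 0.00499998 = 9.99997 × 10^6 m ≈ 10 Mm

Final answer: a₂ = 10 Mm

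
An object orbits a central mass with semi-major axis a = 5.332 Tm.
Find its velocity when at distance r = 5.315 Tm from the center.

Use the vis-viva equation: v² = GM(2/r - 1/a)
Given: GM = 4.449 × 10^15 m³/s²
a = 5.332 Tm = 5.332 × 10^12 m
r = 5.315 Tm = 5.315 × 10^12 m
GM = 4.449 × 10^15 m³/s²
2/r − 1/a = 3.76294 × 10^-13 − 1.87547 × 10^-13 = 1.88747 × 10^-13 m⁻¹
v² = GM (2/r − 1/a) = 839.734 m²/s²
v = 28.9782 m/s ≈ 28.98 m/s

Final answer: 28.98 m/s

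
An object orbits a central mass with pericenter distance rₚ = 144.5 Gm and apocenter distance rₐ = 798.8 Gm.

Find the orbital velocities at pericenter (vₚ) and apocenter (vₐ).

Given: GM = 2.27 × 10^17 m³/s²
rₚ = 144.5 Gm = 1.445 × 10^11 m
rₐ = 798.8 Gm = 7.988 × 10^11 m
GM = 2.27 × 10^17 m³/s²
a = (rₚ + rₐ)/2 = 4.7165 × 10^11 m
Vis-viva: v² = GM (2/r − 1/a)
vₚ² = 2.27 × 10^17 × (1.38408 × 10^-11 − 2.12022 × 10^-12) = 2.66058 × 10^6 m²/s²
vₚ = 1631.13 m/s ≈ 1.631 km/s
vₐ² = 2.27 × 10^17 × (2.50376 × 10^-12 − 2.12022 × 10^-12) = 87063.4 m²/s²
vₐ = 295.065 m/s ≈ 295.1 m/s

Final answer: vₚ = 1.631 km/s, vₐ = 295.1 m/s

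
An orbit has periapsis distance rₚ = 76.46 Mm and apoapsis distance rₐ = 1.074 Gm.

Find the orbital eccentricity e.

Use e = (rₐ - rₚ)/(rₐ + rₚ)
rₚ = 76.46 Mm = 7.646 × 10^7 m
rₐ = 1.074 Gm = 1.074 × 10^9 m
rₐ − rₚ = 9.9754 × 10^8 m
rₐ + rₚ = 1.15046 × 10^9 m
e = (rₐ − rₚ)/(rₐ + rₚ) = 0.867079

Final answer: e = 0.8671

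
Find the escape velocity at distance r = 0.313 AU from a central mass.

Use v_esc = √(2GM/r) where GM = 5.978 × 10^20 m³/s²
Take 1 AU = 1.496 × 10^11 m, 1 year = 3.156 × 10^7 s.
r = 0.313 AU = 4.68248 × 10^10 m
GM = 5.978 × 10^20 m³/s²
2GM/r = 2 × (5.978 × 10^20) / (4.68248 × 10^10) = 2.55335 × 10^10 m²/s²
v_esc = √(2GM/r) = 159792 m/s ≈ 33.71 AU/year

Final answer: 33.71 AU/year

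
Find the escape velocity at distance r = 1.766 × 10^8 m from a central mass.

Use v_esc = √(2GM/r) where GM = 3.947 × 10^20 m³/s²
r = 1.766 × 10^8 m
GM = 3.947 × 10^20 m³/s²
2GM/r = 2 × (3.947 × 10^20) / (1.766 × 10^8) = 4.46999 × 10^12 m²/s²
v_esc = √(2GM/r) = 2.11423 × 10^6 m/s ≈ 2114 km/s

Final answer: 2114 km/s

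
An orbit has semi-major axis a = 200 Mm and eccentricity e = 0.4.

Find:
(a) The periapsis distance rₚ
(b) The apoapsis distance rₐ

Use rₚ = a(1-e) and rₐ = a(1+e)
a = 200 Mm = 2 × 10^8 m
e = 0.4:  1 − e = 0.6,  1 + e = 1.4
(a) rₚ = a(1 − e) = 2 × 10^8 m × 0.6 = 1.2 × 10^8 m ≈ 120 Mm
(b) rₐ = a(1 + e) = 2 × 10^8 m × 1.4 = 2.8 × 10^8 m ≈ 280 Mm

Final answer:
(a) rₚ = 120 Mm
(b) rₐ = 280 Mm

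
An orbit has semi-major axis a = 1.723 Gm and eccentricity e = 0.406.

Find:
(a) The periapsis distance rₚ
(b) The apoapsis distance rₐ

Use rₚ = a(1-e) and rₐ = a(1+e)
a = 1.723 Gm = 1.723 × 10^9 m
e = 0.406:  1 − e = 0.594,  1 + e = 1.406
(a) rₚ = a(1 − e) = 1.723 × 10^9 m × 0.594 = 1.02346 × 10^9 m ≈ 1.023 Gm
(b) rₐ = a(1 + e) = 1.723 × 10^9 m × 1.406 = 2.42254 × 10^9 m ≈ 2.423 Gm

Final answer:
(a) rₚ = 1.023 Gm
(b) rₐ = 2.423 Gm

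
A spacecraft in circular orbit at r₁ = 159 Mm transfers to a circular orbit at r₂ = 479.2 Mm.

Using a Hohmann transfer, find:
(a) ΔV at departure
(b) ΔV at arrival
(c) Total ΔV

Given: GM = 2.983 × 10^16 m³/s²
r₁ = 159 Mm = 1.59 × 10^8 m
r₂ = 479.2 Mm = 4.792 × 10^8 m
GM = 2.983 × 10^16 m³/s²
Transfer ellipse: a_t = (r₁ + r₂)/2 = 3.191 × 10^8 m
Circular speed at r₁: v₁ = √(GM/r₁) = 13697.1 m/s
Transfer speed at r₁ (periapsis): v₁ₜ = √(GM(2/r₁ − 1/a_t)) = 16785.1 m/s
(a) ΔV₁ = v₁ₜ − v₁ = 3087.98 m/s ≈ 3.088 km/s
Circular speed at r₂: v₂ = √(GM/r₂) = 7889.84 m/s
Transfer speed at r₂ (apoapsis): v₂ₜ = √(GM(2/r₂ − 1/a_t)) = 5569.34 m/s
(b) ΔV₂ = v₂ − v₂ₜ = 2320.5 m/s ≈ 2.321 km/s
(c) ΔV_total = ΔV₁ + ΔV₂ = 5408.49 m/s ≈ 5.408 km/s

Final answer:
(a) ΔV₁ = 3.088 km/s
(b) ΔV₂ = 2.321 km/s
(c) ΔV_total = 5.408 km/s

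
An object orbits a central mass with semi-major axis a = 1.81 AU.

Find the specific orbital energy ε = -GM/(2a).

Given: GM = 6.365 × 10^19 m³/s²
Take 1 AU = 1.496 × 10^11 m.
a = 1.81 AU = 2.70776 × 10^11 m
GM = 6.365 × 10^19 m³/s²
2a = 5.41552 × 10^11 m
ε = −GM/(2a) = -1.17533 × 10^8 J/kg ≈ -117.5 MJ/kg

Final answer: -117.5 MJ/kg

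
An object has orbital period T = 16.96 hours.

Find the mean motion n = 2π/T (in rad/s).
T = 16.96 hours = 61056 s
n = 2π / 61056 s = 0.000102909 rad/s ≈ 0.0001029 rad/s

Final answer: n = 0.0001029 rad/s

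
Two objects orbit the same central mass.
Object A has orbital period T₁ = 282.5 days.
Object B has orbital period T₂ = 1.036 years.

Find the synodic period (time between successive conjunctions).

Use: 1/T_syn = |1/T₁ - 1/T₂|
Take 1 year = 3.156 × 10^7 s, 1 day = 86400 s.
T₁ = 282.5 days = 2.4408 × 10^7 s
T₂ = 1.036 years = 3.26962 × 10^7 s
1/T₁ = 4.09702 × 10^-8 s⁻¹
1/T₂ = 3.05846 × 10^-8 s⁻¹
|1/T₁ − 1/T₂| = 1.03855 × 10^-8 s⁻¹
T_syn = 1 / |1/T₁ − 1/T₂| = 9.62877 × 10^7 s ≈ 3.051 years

Final answer: T_syn = 3.051 years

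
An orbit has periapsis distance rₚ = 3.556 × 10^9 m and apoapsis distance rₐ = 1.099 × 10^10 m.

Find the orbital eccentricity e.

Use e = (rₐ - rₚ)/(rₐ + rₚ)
rₚ = 3.556 × 10^9 m
rₐ = 1.099 × 10^10 m
rₐ − rₚ = 7.434 × 10^9 m
rₐ + rₚ = 1.4546 × 10^10 m
e = (rₐ − rₚ)/(rₐ + rₚ) = 0.511068

Final answer: e = 0.5111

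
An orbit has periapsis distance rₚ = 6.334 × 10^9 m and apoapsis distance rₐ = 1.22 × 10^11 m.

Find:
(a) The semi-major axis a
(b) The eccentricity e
rₚ = 6.334 × 10^9 m
rₐ = 1.22 × 10^11 m
(a) a = (rₚ + rₐ)/2 = 6.4167 × 10^10 m ≈ 6.417 × 10^10 m
(b) e = (rₐ − rₚ)/(rₐ + rₚ) = (1.15666 × 10^11) / (1.28334 × 10^11) = 0.901289

Final answer:
(a) a = 6.417 × 10^10 m
(b) e = 0.9013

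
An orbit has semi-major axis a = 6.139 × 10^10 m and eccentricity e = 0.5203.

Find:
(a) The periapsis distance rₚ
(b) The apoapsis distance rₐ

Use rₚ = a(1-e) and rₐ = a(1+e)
a = 6.139 × 10^10 m
e = 0.5203:  1 − e = 0.4797,  1 + e = 1.5203
(a) rₚ = a(1 − e) = 6.139 × 10^10 m × 0.4797 = 2.94488 × 10^10 m ≈ 2.945 × 10^10 m
(b) rₐ = a(1 + e) = 6.139 × 10^10 m × 1.5203 = 9.33312 × 10^10 m ≈ 9.333 × 10^10 m

Final answer:
(a) rₚ = 2.945 × 10^10 m
(b) rₐ = 9.333 × 10^10 m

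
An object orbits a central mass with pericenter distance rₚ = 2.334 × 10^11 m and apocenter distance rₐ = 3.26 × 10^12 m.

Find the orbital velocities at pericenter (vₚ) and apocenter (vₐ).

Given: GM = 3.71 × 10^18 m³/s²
rₚ = 2.334 × 10^11 m
rₐ = 3.26 × 10^12 m
GM = 3.71 × 10^18 m³/s²
a = (rₚ + rₐ)/2 = 1.7467 × 10^12 m
Vis-viva: v² = GM (2/r − 1/a)
vₚ² = 3.71 × 10^18 × (8.56898 × 10^-12 − 5.72508 × 10^-13) = 2.96669 × 10^7 m²/s²
vₚ = 5446.73 m/s ≈ 5.447 km/s
vₐ² = 3.71 × 10^18 × (6.13497 × 10^-13 − 5.72508 × 10^-13) = 152068 m²/s²
vₐ = 389.959 m/s ≈ 390 m/s

Final answer: vₚ = 5.447 km/s, vₐ = 390 m/s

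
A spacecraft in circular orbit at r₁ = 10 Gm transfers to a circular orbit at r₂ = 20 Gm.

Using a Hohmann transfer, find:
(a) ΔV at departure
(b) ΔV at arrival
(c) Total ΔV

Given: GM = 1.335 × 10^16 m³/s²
r₁ = 10 Gm = 1 × 10^10 m
r₂ = 20 Gm = 2 × 10^10 m
GM = 1.335 × 10^16 m³/s²
Transfer ellipse: a_t = (r₁ + r₂)/2 = 1.5 × 10^10 m
Circular speed at r₁: v₁ = √(GM/r₁) = 1155.42 m/s
Transfer speed at r₁ (periapsis): v₁ₜ = √(GM(2/r₁ − 1/a_t)) = 1334.17 m/s
(a) ΔV₁ = v₁ₜ − v₁ = 178.744 m/s ≈ 178.7 m/s
Circular speed at r₂: v₂ = √(GM/r₂) = 817.007 m/s
Transfer speed at r₂ (apoapsis): v₂ₜ = √(GM(2/r₂ − 1/a_t)) = 667.083 m/s
(b) ΔV₂ = v₂ − v₂ₜ = 149.924 m/s ≈ 149.9 m/s
(c) ΔV_total = ΔV₁ + ΔV₂ = 328.668 m/s ≈ 328.7 m/s

Final answer:
(a) ΔV₁ = 178.7 m/s
(b) ΔV₂ = 149.9 m/s
(c) ΔV_total = 328.7 m/s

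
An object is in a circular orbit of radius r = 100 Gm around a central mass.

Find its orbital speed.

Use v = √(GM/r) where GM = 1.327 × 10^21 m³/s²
r = 100 Gm = 1 × 10^11 m
GM = 1.327 × 10^21 m³/s²
GM/r = (1.327 × 10^21) / (1 × 10^11) = 1.327 × 10^10 m²/s²
v = √(GM/r) = 115195 m/s ≈ 115.2 km/s

Final answer: 115.2 km/s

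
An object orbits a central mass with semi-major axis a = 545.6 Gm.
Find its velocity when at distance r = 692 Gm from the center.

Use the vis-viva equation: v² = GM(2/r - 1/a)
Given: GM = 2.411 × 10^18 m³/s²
a = 545.6 Gm = 5.456 × 10^11 m
r = 692 Gm = 6.92 × 10^11 m
GM = 2.411 × 10^18 m³/s²
2/r − 1/a = 2.89017 × 10^-12 − 1.83284 × 10^-12 = 1.05733 × 10^-12 m⁻¹
v² = GM (2/r − 1/a) = 2.54922 × 10^6 m²/s²
v = 1596.63 m/s ≈ 1.597 km/s

Final answer: 1.597 km/s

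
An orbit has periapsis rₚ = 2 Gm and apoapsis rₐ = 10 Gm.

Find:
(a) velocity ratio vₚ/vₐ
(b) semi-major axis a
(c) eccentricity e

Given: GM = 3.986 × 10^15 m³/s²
rₚ = 2 Gm = 2 × 10^9 m
rₐ = 10 Gm = 1 × 10^10 m
GM = 3.986 × 10^15 m³/s²
a = (rₚ + rₐ)/2 = 6 × 10^9 m
e = (rₐ − rₚ)/(rₐ + rₚ) = (8 × 10^9) / (1.2 × 10^10) = 0.666667
(a) vₚ/vₐ = rₐ/rₚ (angular momentum) = (1 × 10^10) / (2 × 10^9) = 5 ≈ 5
(b) a = 6 × 10^9 m ≈ 6 Gm
(c) e = 0.666667 ≈ 0.6667

Final answer:
(a) velocity ratio vₚ/vₐ = 5
(b) semi-major axis a = 6 Gm
(c) eccentricity e = 0.6667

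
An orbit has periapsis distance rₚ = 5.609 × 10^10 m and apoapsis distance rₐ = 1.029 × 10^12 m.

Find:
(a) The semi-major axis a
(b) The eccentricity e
rₚ = 5.609 × 10^10 m
rₐ = 1.029 × 10^12 m
(a) a = (rₚ + rₐ)/2 = 5.42545 × 10^11 m ≈ 5.425 × 10^11 m
(b) e = (rₐ − rₚ)/(rₐ + rₚ) = (9.7291 × 10^11) / (1.08509 × 10^12) = 0.896617

Final answer:
(a) a = 5.425 × 10^11 m
(b) e = 0.8966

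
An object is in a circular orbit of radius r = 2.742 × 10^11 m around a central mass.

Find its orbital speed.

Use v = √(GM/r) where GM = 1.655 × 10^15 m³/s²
r = 2.742 × 10^11 m
GM = 1.655 × 10^15 m³/s²
GM/r = (1.655 × 10^15) / (2.742 × 10^11) = 6035.74 m²/s²
v = √(GM/r) = 77.69 m/s ≈ 77.69 m/s

Final answer: 77.69 m/s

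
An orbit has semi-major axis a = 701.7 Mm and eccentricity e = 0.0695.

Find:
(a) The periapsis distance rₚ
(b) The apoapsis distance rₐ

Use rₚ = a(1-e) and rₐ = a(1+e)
a = 701.7 Mm = 7.017 × 10^8 m
e = 0.0695:  1 − e = 0.9305,  1 + e = 1.0695
(a) rₚ = a(1 − e) = 7.017 × 10^8 m × 0.9305 = 6.52932 × 10^8 m ≈ 652.9 Mm
(b) rₐ = a(1 + e) = 7.017 × 10^8 m × 1.0695 = 7.50468 × 10^8 m ≈ 750.5 Mm

Final answer:
(a) rₚ = 652.9 Mm
(b) rₐ = 750.5 Mm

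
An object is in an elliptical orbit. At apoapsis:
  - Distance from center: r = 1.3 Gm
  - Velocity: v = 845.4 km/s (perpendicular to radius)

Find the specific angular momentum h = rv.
r = 1.3 Gm = 1.3 × 10^9 m
v = 845.4 km/s = 845400 m/s
h = rv = 1.3 × 10^9 × 845400 = 1.09902 × 10^15 m²/s ≈ 1.099 × 10^15 m²/s

Final answer: h = 1.099 × 10^15 m²/s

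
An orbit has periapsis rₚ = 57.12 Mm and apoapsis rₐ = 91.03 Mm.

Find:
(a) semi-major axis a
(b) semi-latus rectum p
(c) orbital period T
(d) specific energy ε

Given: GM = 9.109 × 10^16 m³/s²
rₚ = 57.12 Mm = 5.712 × 10^7 m
rₐ = 91.03 Mm = 9.103 × 10^7 m
GM = 9.109 × 10^16 m³/s²
a = (rₚ + rₐ)/2 = 7.4075 × 10^7 m
e = (rₐ − rₚ)/(rₐ + rₚ) = (3.391 × 10^7) / (1.4815 × 10^8) = 0.22889
(a) a = 7.4075 × 10^7 m ≈ 74.08 Mm
(b) 1 − e² = 0.94761;  p = a(1 − e²) = 7.4075 × 10^7 × 0.94761 = 7.01942 × 10^7 m ≈ 70.19 Mm
(c) a³ = 4.06457 × 10^23 m³;  T = 2π √(a³/GM) = 2π × 2112.38 s = 13272.5 s ≈ 3.687 hours
(d) 2a = 1.4815 × 10^8 m;  ε = −GM/(2a) = -6.1485 × 10^8 J/kg ≈ -614.8 MJ/kg

Final answer:
(a) semi-major axis a = 74.08 Mm
(b) semi-latus rectum p = 70.19 Mm
(c) orbital period T = 3.687 hours
(d) specific energy ε = -614.8 MJ/kg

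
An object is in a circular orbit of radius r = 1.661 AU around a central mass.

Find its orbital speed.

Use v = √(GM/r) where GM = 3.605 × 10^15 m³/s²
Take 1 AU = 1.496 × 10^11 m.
r = 1.661 AU = 2.48486 × 10^11 m
GM = 3.605 × 10^15 m³/s²
GM/r = (3.605 × 10^15) / (2.48486 × 10^11) = 14507.9 m²/s²
v = √(GM/r) = 120.449 m/s ≈ 120.4 m/s

Final answer: 120.4 m/s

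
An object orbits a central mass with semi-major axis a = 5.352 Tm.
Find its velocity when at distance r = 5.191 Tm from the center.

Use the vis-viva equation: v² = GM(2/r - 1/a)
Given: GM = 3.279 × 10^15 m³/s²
a = 5.352 Tm = 5.352 × 10^12 m
r = 5.191 Tm = 5.191 × 10^12 m
GM = 3.279 × 10^15 m³/s²
2/r − 1/a = 3.85282 × 10^-13 − 1.86846 × 10^-13 = 1.98436 × 10^-13 m⁻¹
v² = GM (2/r − 1/a) = 650.672 m²/s²
v = 25.5083 m/s ≈ 25.51 m/s

Final answer: 25.51 m/s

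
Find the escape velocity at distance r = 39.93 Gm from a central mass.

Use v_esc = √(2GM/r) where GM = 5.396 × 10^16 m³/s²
r = 39.93 Gm = 3.993 × 10^10 m
GM = 5.396 × 10^16 m³/s²
2GM/r = 2 × (5.396 × 10^16) / (3.993 × 10^10) = 2.70273 × 10^6 m²/s²
v_esc = √(2GM/r) = 1644 m/s ≈ 1.644 km/s

Final answer: 1.644 km/s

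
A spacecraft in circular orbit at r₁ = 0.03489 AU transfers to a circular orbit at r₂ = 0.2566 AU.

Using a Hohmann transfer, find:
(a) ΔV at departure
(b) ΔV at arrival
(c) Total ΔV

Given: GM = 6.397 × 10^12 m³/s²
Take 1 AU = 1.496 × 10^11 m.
r₁ = 0.03489 AU = 5.21954 × 10^9 m
r₂ = 0.2566 AU = 3.83874 × 10^10 m
GM = 6.397 × 10^12 m³/s²
Transfer ellipse: a_t = (r₁ + r₂)/2 = 2.18035 × 10^10 m
Circular speed at r₁: v₁ = √(GM/r₁) = 35.0084 m/s
Transfer speed at r₁ (periapsis): v₁ₜ = √(GM(2/r₁ − 1/a_t)) = 46.4519 m/s
(a) ΔV₁ = v₁ₜ − v₁ = 11.4435 m/s ≈ 11.44 m/s
Circular speed at r₂: v₂ = √(GM/r₂) = 12.909 m/s
Transfer speed at r₂ (apoapsis): v₂ₜ = √(GM(2/r₂ − 1/a_t)) = 6.31608 m/s
(b) ΔV₂ = v₂ − v₂ₜ = 6.59296 m/s ≈ 6.593 m/s
(c) ΔV_total = ΔV₁ + ΔV₂ = 18.0365 m/s ≈ 18.04 m/s

Final answer:
(a) ΔV₁ = 11.44 m/s
(b) ΔV₂ = 6.593 m/s
(c) ΔV_total = 18.04 m/s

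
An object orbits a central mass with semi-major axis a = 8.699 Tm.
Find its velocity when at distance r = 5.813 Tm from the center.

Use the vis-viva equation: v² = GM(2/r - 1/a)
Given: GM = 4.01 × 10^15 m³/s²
a = 8.699 Tm = 8.699 × 10^12 m
r = 5.813 Tm = 5.813 × 10^12 m
GM = 4.01 × 10^15 m³/s²
2/r − 1/a = 3.44056 × 10^-13 − 1.14956 × 10^-13 = 2.29101 × 10^-13 m⁻¹
v² = GM (2/r − 1/a) = 918.694 m²/s²
v = 30.31 m/s ≈ 30.31 m/s

Final answer: 30.31 m/s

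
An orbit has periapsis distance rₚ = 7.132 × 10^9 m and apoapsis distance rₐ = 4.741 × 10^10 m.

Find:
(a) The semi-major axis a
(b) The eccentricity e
rₚ = 7.132 × 10^9 m
rₐ = 4.741 × 10^10 m
(a) a = (rₚ + rₐ)/2 = 2.7271 × 10^10 m ≈ 2.727 × 10^10 m
(b) e = (rₐ − rₚ)/(rₐ + rₚ) = (4.0278 × 10^10) / (5.4542 × 10^10) = 0.738477

Final answer:
(a) a = 2.727 × 10^10 m
(b) e = 0.7385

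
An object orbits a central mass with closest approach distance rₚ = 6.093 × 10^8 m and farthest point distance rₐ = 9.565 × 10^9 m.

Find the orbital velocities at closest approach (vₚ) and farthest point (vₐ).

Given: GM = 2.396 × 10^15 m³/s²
rₚ = 6.093 × 10^8 m
rₐ = 9.565 × 10^9 m
GM = 2.396 × 10^15 m³/s²
a = (rₚ + rₐ)/2 = 5.08715 × 10^9 m
Vis-viva: v² = GM (2/r − 1/a)
vₚ² = 2.396 × 10^15 × (3.28246 × 10^-9 − 1.96574 × 10^-10) = 7.39377 × 10^6 m²/s²
vₚ = 2719.15 m/s ≈ 2.719 km/s
vₐ² = 2.396 × 10^15 × (2.09096 × 10^-10 − 1.96574 × 10^-10) = 30002.6 m²/s²
vₐ = 173.213 m/s ≈ 173.2 m/s

Final answer: vₚ = 2.719 km/s, vₐ = 173.2 m/s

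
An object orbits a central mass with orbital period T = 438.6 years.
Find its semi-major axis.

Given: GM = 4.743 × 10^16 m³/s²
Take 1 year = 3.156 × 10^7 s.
T = 438.6 years = 1.38422 × 10^10 s
GM = 4.743 × 10^16 m³/s²
Kepler's third law: a³ = GM T² / (4π²)
T² = 1.91607 × 10^20 s²
a³ = (4.743 × 10^16) × (1.91607 × 10^20) / (4π²) = 2.302 × 10^35 m³
a = (a³)^(1/3) = 6.1287 × 10^11 m ≈ 612.9 Gm

Final answer: 612.9 Gm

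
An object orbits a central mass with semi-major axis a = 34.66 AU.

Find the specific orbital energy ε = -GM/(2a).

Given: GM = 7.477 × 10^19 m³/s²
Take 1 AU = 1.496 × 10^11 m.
a = 34.66 AU = 5.18514 × 10^12 m
GM = 7.477 × 10^19 m³/s²
2a = 1.03703 × 10^13 m
ε = −GM/(2a) = -7.21003 × 10^6 J/kg ≈ -7.21 MJ/kg

Final answer: -7.21 MJ/kg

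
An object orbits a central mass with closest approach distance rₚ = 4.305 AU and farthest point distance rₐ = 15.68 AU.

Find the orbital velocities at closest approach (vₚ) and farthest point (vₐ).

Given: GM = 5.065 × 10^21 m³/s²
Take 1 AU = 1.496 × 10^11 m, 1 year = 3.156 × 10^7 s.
rₚ = 4.305 AU = 6.44028 × 10^11 m
rₐ = 15.68 AU = 2.34573 × 10^12 m
GM = 5.065 × 10^21 m³/s²
a = (rₚ + rₐ)/2 = 1.49488 × 10^12 m
Vis-viva: v² = GM (2/r − 1/a)
vₚ² = 5.065 × 10^21 × (3.10546 × 10^-12 − 6.68951 × 10^-13) = 1.23409 × 10^10 m²/s²
vₚ = 111090 m/s ≈ 23.44 AU/year
vₐ² = 5.065 × 10^21 × (8.52614 × 10^-13 − 6.68951 × 10^-13) = 9.30252 × 10^8 m²/s²
vₐ = 30500 m/s ≈ 6.434 AU/year

Final answer: vₚ = 23.44 AU/year, vₐ = 6.434 AU/year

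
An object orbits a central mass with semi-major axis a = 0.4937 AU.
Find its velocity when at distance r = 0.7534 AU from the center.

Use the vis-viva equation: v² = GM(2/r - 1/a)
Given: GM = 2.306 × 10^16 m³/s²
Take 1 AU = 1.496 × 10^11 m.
a = 0.4937 AU = 7.38575 × 10^10 m
r = 0.7534 AU = 1.12709 × 10^11 m
GM = 2.306 × 10^16 m³/s²
2/r − 1/a = 1.77449 × 10^-11 − 1.35396 × 10^-11 = 4.20529 × 10^-12 m⁻¹
v² = GM (2/r − 1/a) = 96973.9 m²/s²
v = 311.406 m/s ≈ 311.4 m/s

Final answer: 311.4 m/s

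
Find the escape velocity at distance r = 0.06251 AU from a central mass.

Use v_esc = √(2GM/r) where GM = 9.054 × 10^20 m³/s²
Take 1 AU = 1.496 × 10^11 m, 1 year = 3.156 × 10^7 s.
r = 0.06251 AU = 9.3515 × 10^9 m
GM = 9.054 × 10^20 m³/s²
2GM/r = 2 × (9.054 × 10^20) / (9.3515 × 10^9) = 1.93637 × 10^11 m²/s²
v_esc = √(2GM/r) = 440043 m/s ≈ 92.83 AU/year

Final answer: 92.83 AU/year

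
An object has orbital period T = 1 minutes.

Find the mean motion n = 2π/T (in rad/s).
T = 1 minutes = 60 s
n = 2π / 60 s = 0.10472 rad/s ≈ 0.1047 rad/s

Final answer: n = 0.1047 rad/s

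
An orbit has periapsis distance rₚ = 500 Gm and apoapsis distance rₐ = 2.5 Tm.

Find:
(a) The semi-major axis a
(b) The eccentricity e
rₚ = 500 Gm = 5 × 10^11 m
rₐ = 2.5 Tm = 2.5 × 10^12 m
(a) a = (rₚ + rₐ)/2 = 1.5 × 10^12 m ≈ 1.5 Tm
(b) e = (rₐ − rₚ)/(rₐ + rₚ) = (2 × 10^12) / (3 × 10^12) = 0.666667

Final answer:
(a) a = 1.5 Tm
(b) e = 0.6667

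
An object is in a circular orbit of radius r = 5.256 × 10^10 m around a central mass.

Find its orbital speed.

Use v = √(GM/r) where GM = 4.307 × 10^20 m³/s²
r = 5.256 × 10^10 m
GM = 4.307 × 10^20 m³/s²
GM/r = (4.307 × 10^20) / (5.256 × 10^10) = 8.19444 × 10^9 m²/s²
v = √(GM/r) = 90523.2 m/s ≈ 90.52 km/s

Final answer: 90.52 km/s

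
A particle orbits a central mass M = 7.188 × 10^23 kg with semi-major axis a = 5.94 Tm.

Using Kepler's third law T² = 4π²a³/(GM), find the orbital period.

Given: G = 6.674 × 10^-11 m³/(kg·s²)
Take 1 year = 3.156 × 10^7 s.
M = 7.188 × 10^23 kg
GM = G × M = 6.674 × 10^-11 × 7.188 × 10^23 = 4.79727 × 10^13 m³/s²
a = 5.94 Tm = 5.94 × 10^12 m
a³ = 2.09585 × 10^38 m³
T = 2π √(a³/GM) = 2π √((2.09585 × 10^38) / (4.79727 × 10^13)) = 2π × 2.09017 × 10^12 s
T = 1.3133 × 10^13 s ≈ 4.161 × 10^5 years

Final answer: 4.161 × 10^5 years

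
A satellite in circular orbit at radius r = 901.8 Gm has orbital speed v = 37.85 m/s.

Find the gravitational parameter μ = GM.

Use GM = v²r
r = 901.8 Gm = 9.018 × 10^11 m
v = 37.85 m/s
v² = 1432.62 m²/s²
GM = v²r = 1432.62 × 9.018 × 10^11 = 1.29194 × 10^15 m³/s²
GM ≈ 1.292 × 10^15 m³/s²

Final answer: GM = 1.292 × 10^15 m³/s²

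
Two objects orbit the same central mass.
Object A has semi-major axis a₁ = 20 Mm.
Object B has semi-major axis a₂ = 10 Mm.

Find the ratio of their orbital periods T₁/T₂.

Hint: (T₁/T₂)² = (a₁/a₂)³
a₁ = 20 Mm = 2 × 10^7 m
a₂ = 10 Mm = 1 × 10^7 m
a₁/a₂ = 2
T₁/T₂ = (a₁/a₂)^(3/2) = (2)^1.5 = 2.82843

Final answer: T₁/T₂ = 2.828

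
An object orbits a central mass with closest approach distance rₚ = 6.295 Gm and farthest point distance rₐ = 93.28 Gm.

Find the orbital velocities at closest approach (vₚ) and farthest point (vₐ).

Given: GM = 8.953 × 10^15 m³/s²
rₚ = 6.295 Gm = 6.295 × 10^9 m
rₐ = 93.28 Gm = 9.328 × 10^10 m
GM = 8.953 × 10^15 m³/s²
a = (rₚ + rₐ)/2 = 4.97875 × 10^10 m
Vis-viva: v² = GM (2/r − 1/a)
vₚ² = 8.953 × 10^15 × (3.17712 × 10^-10 − 2.00854 × 10^-11) = 2.66466 × 10^6 m²/s²
vₚ = 1632.38 m/s ≈ 1.632 km/s
vₐ² = 8.953 × 10^15 × (2.14408 × 10^-11 − 2.00854 × 10^-11) = 12135.4 m²/s²
vₐ = 110.161 m/s ≈ 110.2 m/s

Final answer: vₚ = 1.632 km/s, vₐ = 110.2 m/s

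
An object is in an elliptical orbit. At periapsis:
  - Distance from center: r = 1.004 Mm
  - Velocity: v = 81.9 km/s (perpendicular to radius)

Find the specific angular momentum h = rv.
r = 1.004 Mm = 1.004 × 10^6 m
v = 81.9 km/s = 81900 m/s
h = rv = 1.004 × 10^6 × 81900 = 8.22276 × 10^10 m²/s ≈ 8.223 × 10^10 m²/s

Final answer: h = 8.223 × 10^10 m²/s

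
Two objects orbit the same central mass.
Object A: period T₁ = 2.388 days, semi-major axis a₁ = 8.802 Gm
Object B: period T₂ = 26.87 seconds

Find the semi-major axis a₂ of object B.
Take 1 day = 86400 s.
T₁ = 2.388 days = 206323 s
T₂ = 26.87 seconds
a₁ = 8.802 Gm = 8.802 × 10^9 m
Kepler's third law: (T₂/T₁)² = (a₂/a₁)³  ⇒  a₂ = a₁ (T₂/T₁)^(2/3)
T₂/T₁ = 0.000130233
(T₂/T₁)^(2/3) = 0.00256929
a₂ = 8.802 × 10^9 m × 0.00256929 = 2.26149 × 10^7 m ≈ 22.61 Mm

Final answer: a₂ = 22.61 Mm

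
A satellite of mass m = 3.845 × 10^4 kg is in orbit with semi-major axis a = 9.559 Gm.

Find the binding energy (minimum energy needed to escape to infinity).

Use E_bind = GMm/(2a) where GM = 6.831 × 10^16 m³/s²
a = 9.559 Gm = 9.559 × 10^9 m
GM = 6.831 × 10^16 m³/s²
m = 3.845 × 10^4 kg
GMm = 6.831 × 10^16 × 38450 = 2.62652 × 10^21 m³·kg/s²
2a = 1.9118 × 10^10 m
E_bind = GMm/(2a) = 1.37385 × 10^11 J ≈ 137.4 GJ

Final answer: 137.4 GJ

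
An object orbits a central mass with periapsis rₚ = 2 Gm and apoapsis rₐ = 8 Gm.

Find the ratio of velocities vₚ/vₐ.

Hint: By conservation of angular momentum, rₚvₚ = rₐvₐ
rₚ = 2 Gm = 2 × 10^9 m
rₐ = 8 Gm = 8 × 10^9 m
rₚvₚ = rₐvₐ  ⇒  vₚ/vₐ = rₐ/rₚ
vₚ/vₐ = (8 × 10^9) / (2 × 10^9) = 4

Final answer: vₚ/vₐ = 4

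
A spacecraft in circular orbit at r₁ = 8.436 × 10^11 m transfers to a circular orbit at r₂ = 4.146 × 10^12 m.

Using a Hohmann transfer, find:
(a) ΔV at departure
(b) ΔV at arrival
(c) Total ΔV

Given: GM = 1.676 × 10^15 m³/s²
r₁ = 8.436 × 10^11 m
r₂ = 4.146 × 10^12 m
GM = 1.676 × 10^15 m³/s²
Transfer ellipse: a_t = (r₁ + r₂)/2 = 2.4948 × 10^12 m
Circular speed at r₁: v₁ = √(GM/r₁) = 44.5727 m/s
Transfer speed at r₁ (periapsis): v₁ₜ = √(GM(2/r₁ − 1/a_t)) = 57.46 m/s
(a) ΔV₁ = v₁ₜ − v₁ = 12.8873 m/s ≈ 12.89 m/s
Circular speed at r₂: v₂ = √(GM/r₂) = 20.1058 m/s
Transfer speed at r₂ (apoapsis): v₂ₜ = √(GM(2/r₂ − 1/a_t)) = 11.6916 m/s
(b) ΔV₂ = v₂ − v₂ₜ = 8.41428 m/s ≈ 8.414 m/s
(c) ΔV_total = ΔV₁ + ΔV₂ = 21.3016 m/s ≈ 21.3 m/s

Final answer:
(a) ΔV₁ = 12.89 m/s
(b) ΔV₂ = 8.414 m/s
(c) ΔV_total = 21.3 m/s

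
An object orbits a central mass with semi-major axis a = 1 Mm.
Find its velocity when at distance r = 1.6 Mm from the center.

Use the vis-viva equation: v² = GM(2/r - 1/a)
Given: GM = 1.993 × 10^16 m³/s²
a = 1 Mm = 1 × 10^6 m
r = 1.6 Mm = 1.6 × 10^6 m
GM = 1.993 × 10^16 m³/s²
2/r − 1/a = 1.25 × 10^-6 − 1 × 10^-6 = 2.5 × 10^-7 m⁻¹
v² = GM (2/r − 1/a) = 4.9825 × 10^9 m²/s²
v = 70586.8 m/s ≈ 70.59 km/s

Final answer: 70.59 km/s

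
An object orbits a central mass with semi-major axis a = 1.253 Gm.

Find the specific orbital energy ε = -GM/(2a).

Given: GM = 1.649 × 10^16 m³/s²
a = 1.253 Gm = 1.253 × 10^9 m
GM = 1.649 × 10^16 m³/s²
2a = 2.506 × 10^9 m
ε = −GM/(2a) = -6.58021 × 10^6 J/kg ≈ -6.58 MJ/kg

Final answer: -6.58 MJ/kg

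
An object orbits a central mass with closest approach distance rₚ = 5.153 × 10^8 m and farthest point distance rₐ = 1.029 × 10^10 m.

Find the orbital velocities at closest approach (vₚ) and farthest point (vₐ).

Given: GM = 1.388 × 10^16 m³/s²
rₚ = 5.153 × 10^8 m
rₐ = 1.029 × 10^10 m
GM = 1.388 × 10^16 m³/s²
a = (rₚ + rₐ)/2 = 5.40265 × 10^9 m
Vis-viva: v² = GM (2/r − 1/a)
vₚ² = 1.388 × 10^16 × (3.88123 × 10^-9 − 1.85094 × 10^-10) = 5.13024 × 10^7 m²/s²
vₚ = 7162.57 m/s ≈ 7.163 km/s
vₐ² = 1.388 × 10^16 × (1.94363 × 10^-10 − 1.85094 × 10^-10) = 128655 m²/s²
vₐ = 358.685 m/s ≈ 358.7 m/s

Final answer: vₚ = 7.163 km/s, vₐ = 358.7 m/s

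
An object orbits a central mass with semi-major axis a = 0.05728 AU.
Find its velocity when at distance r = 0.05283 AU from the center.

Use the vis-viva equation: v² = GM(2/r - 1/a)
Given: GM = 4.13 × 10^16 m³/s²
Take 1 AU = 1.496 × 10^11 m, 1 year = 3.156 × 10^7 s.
a = 0.05728 AU = 8.56909 × 10^9 m
r = 0.05283 AU = 7.90337 × 10^9 m
GM = 4.13 × 10^16 m³/s²
2/r − 1/a = 2.53057 × 10^-10 − 1.16699 × 10^-10 = 1.36358 × 10^-10 m⁻¹
v² = GM (2/r − 1/a) = 5.63159 × 10^6 m²/s²
v = 2373.1 m/s ≈ 0.5006 AU/year

Final answer: 0.5006 AU/year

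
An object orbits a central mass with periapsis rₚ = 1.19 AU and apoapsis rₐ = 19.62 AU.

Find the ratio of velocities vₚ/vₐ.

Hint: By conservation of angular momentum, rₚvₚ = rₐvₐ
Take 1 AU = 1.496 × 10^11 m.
rₚ = 1.19 AU = 1.78024 × 10^11 m
rₐ = 19.62 AU = 2.93515 × 10^12 m
rₚvₚ = rₐvₐ  ⇒  vₚ/vₐ = rₐ/rₚ
vₚ/vₐ = (2.93515 × 10^12) / (1.78024 × 10^11) = 16.4874

Final answer: vₚ/vₐ = 16.49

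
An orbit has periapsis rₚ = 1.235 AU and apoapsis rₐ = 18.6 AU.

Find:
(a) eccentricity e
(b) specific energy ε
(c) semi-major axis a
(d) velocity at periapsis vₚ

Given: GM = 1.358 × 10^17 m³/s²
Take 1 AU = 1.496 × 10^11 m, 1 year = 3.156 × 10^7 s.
rₚ = 1.235 AU = 1.84756 × 10^11 m
rₐ = 18.6 AU = 2.78256 × 10^12 m
GM = 1.358 × 10^17 m³/s²
a = (rₚ + rₐ)/2 = 1.48366 × 10^12 m
e = (rₐ − rₚ)/(rₐ + rₚ) = (2.5978 × 10^12) / (2.96732 × 10^12) = 0.875473
(a) e = 0.875473 ≈ 0.8755
(b) 2a = 2.96732 × 10^12 m;  ε = −GM/(2a) = -45765.3 J/kg ≈ -45.77 kJ/kg
(c) a = 1.48366 × 10^12 m ≈ 9.918 AU
(d) vₚ² = GM (2/rₚ − 1/a) = 1.358 × 10^17 × (1.08251 × 10^-11 − 6.7401 × 10^-13) = 1.37852 × 10^6 m²/s²;  vₚ = 1174.1 m/s ≈ 0.2477 AU/year

Final answer:
(a) eccentricity e = 0.8755
(b) specific energy ε = -45.77 kJ/kg
(c) semi-major axis a = 9.918 AU
(d) velocity at periapsis vₚ = 0.2477 AU/year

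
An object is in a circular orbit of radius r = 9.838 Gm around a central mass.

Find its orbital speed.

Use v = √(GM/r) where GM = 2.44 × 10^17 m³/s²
r = 9.838 Gm = 9.838 × 10^9 m
GM = 2.44 × 10^17 m³/s²
GM/r = (2.44 × 10^17) / (9.838 × 10^9) = 2.48018 × 10^7 m²/s²
v = √(GM/r) = 4980.14 m/s ≈ 4.98 km/s

Final answer: 4.98 km/s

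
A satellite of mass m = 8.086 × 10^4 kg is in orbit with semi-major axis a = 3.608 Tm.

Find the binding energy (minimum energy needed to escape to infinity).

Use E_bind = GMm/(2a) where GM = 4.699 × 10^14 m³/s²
a = 3.608 Tm = 3.608 × 10^12 m
GM = 4.699 × 10^14 m³/s²
m = 8.086 × 10^4 kg
GMm = 4.699 × 10^14 × 80860 = 3.79961 × 10^19 m³·kg/s²
2a = 7.216 × 10^12 m
E_bind = GMm/(2a) = 5.26554 × 10^6 J ≈ 5.266 MJ

Final answer: 5.266 MJ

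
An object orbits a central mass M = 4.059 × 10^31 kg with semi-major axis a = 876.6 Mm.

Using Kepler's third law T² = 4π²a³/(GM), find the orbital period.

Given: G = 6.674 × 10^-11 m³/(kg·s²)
M = 4.059 × 10^31 kg
GM = G × M = 6.674 × 10^-11 × 4.059 × 10^31 = 2.70898 × 10^21 m³/s²
a = 876.6 Mm = 8.766 × 10^8 m
a³ = 6.73604 × 10^26 m³
T = 2π √(a³/GM) = 2π √((6.73604 × 10^26) / (2.70898 × 10^21)) = 2π × 498.654 s
T = 3133.14 s ≈ 52.22 minutes

Final answer: 52.22 minutes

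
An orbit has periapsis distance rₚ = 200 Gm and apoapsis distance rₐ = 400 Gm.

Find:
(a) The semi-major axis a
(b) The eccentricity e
rₚ = 200 Gm = 2 × 10^11 m
rₐ = 400 Gm = 4 × 10^11 m
(a) a = (rₚ + rₐ)/2 = 3 × 10^11 m ≈ 300 Gm
(b) e = (rₐ − rₚ)/(rₐ + rₚ) = (2 × 10^11) / (6 × 10^11) = 0.333333

Final answer:
(a) a = 300 Gm
(b) e = 0.3333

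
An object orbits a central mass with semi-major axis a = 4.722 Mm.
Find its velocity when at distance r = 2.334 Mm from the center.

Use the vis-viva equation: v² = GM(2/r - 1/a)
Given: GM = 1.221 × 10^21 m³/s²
a = 4.722 Mm = 4.722 × 10^6 m
r = 2.334 Mm = 2.334 × 10^6 m
GM = 1.221 × 10^21 m³/s²
2/r − 1/a = 8.56898 × 10^-7 − 2.11775 × 10^-7 = 6.45123 × 10^-7 m⁻¹
v² = GM (2/r − 1/a) = 7.87696 × 10^14 m²/s²
v = 2.80659 × 10^7 m/s ≈ 2.807 × 10^4 km/s

Final answer: 2.807 × 10^4 km/s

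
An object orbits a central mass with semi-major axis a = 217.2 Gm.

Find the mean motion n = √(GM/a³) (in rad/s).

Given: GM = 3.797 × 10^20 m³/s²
a = 217.2 Gm = 2.172 × 10^11 m
GM = 3.797 × 10^20 m³/s²
a³ = 1.02466 × 10^34 m³
GM/a³ = (3.797 × 10^20) / (1.02466 × 10^34) = 3.70562 × 10^-14 s⁻²
n = √(GM/a³) = 1.925 × 10^-7 rad/s ≈ 1.925 × 10^-7 rad/s

Final answer: n = 1.925 × 10^-7 rad/s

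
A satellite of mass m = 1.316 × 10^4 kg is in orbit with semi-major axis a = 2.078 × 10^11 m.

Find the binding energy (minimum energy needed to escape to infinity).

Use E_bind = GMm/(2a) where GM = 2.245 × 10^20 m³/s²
a = 2.078 × 10^11 m
GM = 2.245 × 10^20 m³/s²
m = 1.316 × 10^4 kg
GMm = 2.245 × 10^20 × 13160 = 2.95442 × 10^24 m³·kg/s²
2a = 4.156 × 10^11 m
E_bind = GMm/(2a) = 7.10881 × 10^12 J ≈ 7.109 TJ

Final answer: 7.109 TJ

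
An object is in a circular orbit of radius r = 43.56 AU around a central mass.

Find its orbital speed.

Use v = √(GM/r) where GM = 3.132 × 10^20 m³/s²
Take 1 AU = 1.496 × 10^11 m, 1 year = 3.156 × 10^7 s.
r = 43.56 AU = 6.51658 × 10^12 m
GM = 3.132 × 10^20 m³/s²
GM/r = (3.132 × 10^20) / (6.51658 × 10^12) = 4.8062 × 10^7 m²/s²
v = √(GM/r) = 6932.68 m/s ≈ 1.463 AU/year

Final answer: 1.463 AU/year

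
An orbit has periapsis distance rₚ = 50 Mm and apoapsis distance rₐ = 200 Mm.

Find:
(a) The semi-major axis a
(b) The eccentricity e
rₚ = 50 Mm = 5 × 10^7 m
rₐ = 200 Mm = 2 × 10^8 m
(a) a = (rₚ + rₐ)/2 = 1.25 × 10^8 m ≈ 125 Mm
(b) e = (rₐ − rₚ)/(rₐ + rₚ) = (1.5 × 10^8) / (2.5 × 10^8) = 0.6

Final answer:
(a) a = 125 Mm
(b) e = 0.6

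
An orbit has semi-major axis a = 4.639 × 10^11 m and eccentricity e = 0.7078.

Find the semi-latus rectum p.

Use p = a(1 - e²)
a = 4.639 × 10^11 m
e = 0.7078,  e² = 0.500981,  1 − e² = 0.499019
p = a(1 − e²) = 4.639 × 10^11 m × 0.499019 = 2.31495 × 10^11 m ≈ 2.315 × 10^11 m

Final answer: p = 2.315 × 10^11 m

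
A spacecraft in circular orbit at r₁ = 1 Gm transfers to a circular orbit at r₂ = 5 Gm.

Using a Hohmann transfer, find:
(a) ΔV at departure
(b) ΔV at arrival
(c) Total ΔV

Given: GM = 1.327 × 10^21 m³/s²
r₁ = 1 Gm = 1 × 10^9 m
r₂ = 5 Gm = 5 × 10^9 m
GM = 1.327 × 10^21 m³/s²
Transfer ellipse: a_t = (r₁ + r₂)/2 = 3 × 10^9 m
Circular speed at r₁: v₁ = √(GM/r₁) = 1.15195 × 10^6 m/s
Transfer speed at r₁ (periapsis): v₁ₜ = √(GM(2/r₁ − 1/a_t)) = 1.48717 × 10^6 m/s
(a) ΔV₁ = v₁ₜ − v₁ = 335212 m/s ≈ 335.2 km/s
Circular speed at r₂: v₂ = √(GM/r₂) = 515170 m/s
Transfer speed at r₂ (apoapsis): v₂ₜ = √(GM(2/r₂ − 1/a_t)) = 297433 m/s
(b) ΔV₂ = v₂ − v₂ₜ = 217736 m/s ≈ 217.7 km/s
(c) ΔV_total = ΔV₁ + ΔV₂ = 552949 m/s ≈ 552.9 km/s

Final answer:
(a) ΔV₁ = 335.2 km/s
(b) ΔV₂ = 217.7 km/s
(c) ΔV_total = 552.9 km/s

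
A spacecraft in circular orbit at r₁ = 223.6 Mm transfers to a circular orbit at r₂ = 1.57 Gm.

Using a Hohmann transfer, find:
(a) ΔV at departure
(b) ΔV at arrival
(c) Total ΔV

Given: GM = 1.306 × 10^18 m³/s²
r₁ = 223.6 Mm = 2.236 × 10^8 m
r₂ = 1.57 Gm = 1.57 × 10^9 m
GM = 1.306 × 10^18 m³/s²
Transfer ellipse: a_t = (r₁ + r₂)/2 = 8.968 × 10^8 m
Circular speed at r₁: v₁ = √(GM/r₁) = 76425 m/s
Transfer speed at r₁ (periapsis): v₁ₜ = √(GM(2/r₁ − 1/a_t)) = 101120 m/s
(a) ΔV₁ = v₁ₜ − v₁ = 24695.1 m/s ≈ 24.7 km/s
Circular speed at r₂: v₂ = √(GM/r₂) = 28841.8 m/s
Transfer speed at r₂ (apoapsis): v₂ₜ = √(GM(2/r₂ − 1/a_t)) = 14401.6 m/s
(b) ΔV₂ = v₂ − v₂ₜ = 14440.2 m/s ≈ 14.44 km/s
(c) ΔV_total = ΔV₁ + ΔV₂ = 39135.3 m/s ≈ 39.14 km/s

Final answer:
(a) ΔV₁ = 24.7 km/s
(b) ΔV₂ = 14.44 km/s
(c) ΔV_total = 39.14 km/s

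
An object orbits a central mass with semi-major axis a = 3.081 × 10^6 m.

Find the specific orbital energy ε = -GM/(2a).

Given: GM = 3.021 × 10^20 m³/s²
a = 3.081 × 10^6 m
GM = 3.021 × 10^20 m³/s²
2a = 6.162 × 10^6 m
ε = −GM/(2a) = -4.90263 × 10^13 J/kg ≈ -4.903 × 10^4 GJ/kg

Final answer: -4.903 × 10^4 GJ/kg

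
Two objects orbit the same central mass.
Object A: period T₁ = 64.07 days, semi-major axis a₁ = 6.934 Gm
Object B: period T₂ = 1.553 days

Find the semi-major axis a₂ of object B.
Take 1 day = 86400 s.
T₁ = 64.07 days = 5.53565 × 10^6 s
T₂ = 1.553 days = 134179 s
a₁ = 6.934 Gm = 6.934 × 10^9 m
Kepler's third law: (T₂/T₁)² = (a₂/a₁)³  ⇒  a₂ = a₁ (T₂/T₁)^(2/3)
T₂/T₁ = 0.0242391
(T₂/T₁)^(2/3) = 0.0837551
a₂ = 6.934 × 10^9 m × 0.0837551 = 5.80758 × 10^8 m ≈ 580.8 Mm

Final answer: a₂ = 580.8 Mm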